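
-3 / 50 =-0.06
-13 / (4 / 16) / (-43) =52 / 43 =1.21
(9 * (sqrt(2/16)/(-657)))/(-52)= sqrt(2)/15184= 0.00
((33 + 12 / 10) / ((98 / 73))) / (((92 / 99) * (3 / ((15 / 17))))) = 1235817 / 153272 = 8.06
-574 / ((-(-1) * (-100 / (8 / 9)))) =1148 / 225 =5.10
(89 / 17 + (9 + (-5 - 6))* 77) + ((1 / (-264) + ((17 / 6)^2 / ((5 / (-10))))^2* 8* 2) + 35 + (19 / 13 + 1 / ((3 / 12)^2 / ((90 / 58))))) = 184424352517 / 45683352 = 4037.01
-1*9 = -9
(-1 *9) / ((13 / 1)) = -0.69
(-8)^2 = 64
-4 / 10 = -2 / 5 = -0.40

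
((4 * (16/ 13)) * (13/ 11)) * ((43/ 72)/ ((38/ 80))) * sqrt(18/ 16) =3440 * sqrt(2)/ 627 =7.76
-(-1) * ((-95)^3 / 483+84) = -816803 / 483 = -1691.10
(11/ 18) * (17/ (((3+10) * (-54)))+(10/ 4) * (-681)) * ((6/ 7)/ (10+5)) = -6573446/ 110565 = -59.45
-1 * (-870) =870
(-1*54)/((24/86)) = -387/2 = -193.50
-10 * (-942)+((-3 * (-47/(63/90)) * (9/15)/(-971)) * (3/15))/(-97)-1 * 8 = 9412.00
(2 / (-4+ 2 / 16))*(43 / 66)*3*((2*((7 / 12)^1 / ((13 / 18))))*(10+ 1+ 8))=-137256 / 4433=-30.96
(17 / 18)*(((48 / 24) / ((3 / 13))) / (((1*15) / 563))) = 124423 / 405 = 307.22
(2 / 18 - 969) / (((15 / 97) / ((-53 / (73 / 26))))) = 118271.69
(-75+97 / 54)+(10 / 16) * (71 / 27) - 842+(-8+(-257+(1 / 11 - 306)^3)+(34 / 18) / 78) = -106996651883899 / 3737448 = -28628265.03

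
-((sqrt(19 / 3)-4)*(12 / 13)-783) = 10227 / 13-4*sqrt(57) / 13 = 784.37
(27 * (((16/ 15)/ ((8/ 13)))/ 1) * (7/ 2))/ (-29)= -819/ 145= -5.65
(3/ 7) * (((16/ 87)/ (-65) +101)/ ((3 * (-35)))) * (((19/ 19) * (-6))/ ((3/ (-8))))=-9138224/ 1385475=-6.60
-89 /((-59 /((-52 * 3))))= -13884 /59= -235.32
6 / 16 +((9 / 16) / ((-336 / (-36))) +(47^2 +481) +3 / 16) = 1205399 / 448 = 2690.62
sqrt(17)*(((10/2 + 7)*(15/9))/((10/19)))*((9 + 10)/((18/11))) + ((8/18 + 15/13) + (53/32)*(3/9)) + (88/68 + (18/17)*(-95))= -6183005/63648 + 3971*sqrt(17)/9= 1722.06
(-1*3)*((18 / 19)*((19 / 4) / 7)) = -27 / 14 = -1.93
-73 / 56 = -1.30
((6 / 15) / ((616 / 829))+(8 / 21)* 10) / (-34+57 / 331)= -6648797 / 51730140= -0.13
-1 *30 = -30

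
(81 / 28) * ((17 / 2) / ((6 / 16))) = 459 / 7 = 65.57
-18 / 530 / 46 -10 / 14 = -61013 / 85330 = -0.72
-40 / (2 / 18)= -360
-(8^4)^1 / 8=-512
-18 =-18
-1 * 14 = -14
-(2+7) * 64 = -576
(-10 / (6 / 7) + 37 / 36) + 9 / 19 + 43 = 22459 / 684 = 32.83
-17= -17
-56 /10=-28 /5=-5.60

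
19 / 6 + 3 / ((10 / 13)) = 106 / 15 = 7.07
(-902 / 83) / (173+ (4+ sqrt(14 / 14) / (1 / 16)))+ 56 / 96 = 101309 / 192228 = 0.53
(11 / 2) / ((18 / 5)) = 55 / 36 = 1.53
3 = 3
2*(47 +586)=1266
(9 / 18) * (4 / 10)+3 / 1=16 / 5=3.20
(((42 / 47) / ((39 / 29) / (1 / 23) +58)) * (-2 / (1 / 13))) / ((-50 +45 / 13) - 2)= 411684 / 76485403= 0.01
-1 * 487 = -487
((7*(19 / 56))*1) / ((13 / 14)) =133 / 52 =2.56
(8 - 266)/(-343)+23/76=27497/26068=1.05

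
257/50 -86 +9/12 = -8011/100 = -80.11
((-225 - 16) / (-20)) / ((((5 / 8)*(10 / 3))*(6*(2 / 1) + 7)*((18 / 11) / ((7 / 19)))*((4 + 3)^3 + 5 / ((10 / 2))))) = 18557 / 93138000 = 0.00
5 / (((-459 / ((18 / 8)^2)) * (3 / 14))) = -0.26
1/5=0.20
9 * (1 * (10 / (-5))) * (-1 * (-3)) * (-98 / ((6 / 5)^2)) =3675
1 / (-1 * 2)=-1 / 2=-0.50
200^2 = 40000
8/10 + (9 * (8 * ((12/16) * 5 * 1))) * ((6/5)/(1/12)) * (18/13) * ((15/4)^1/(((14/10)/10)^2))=3280502548/3185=1029985.10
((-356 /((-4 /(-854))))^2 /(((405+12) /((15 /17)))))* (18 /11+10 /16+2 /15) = 4565204736449 /155958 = 29272013.85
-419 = -419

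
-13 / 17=-0.76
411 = 411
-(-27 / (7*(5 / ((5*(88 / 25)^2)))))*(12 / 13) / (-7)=-2509056 / 398125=-6.30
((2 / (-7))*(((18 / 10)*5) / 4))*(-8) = 36 / 7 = 5.14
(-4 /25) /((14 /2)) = -0.02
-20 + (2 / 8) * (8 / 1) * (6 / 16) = -77 / 4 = -19.25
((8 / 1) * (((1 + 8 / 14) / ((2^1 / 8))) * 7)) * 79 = 27808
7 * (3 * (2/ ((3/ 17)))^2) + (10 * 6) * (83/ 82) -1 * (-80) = 349082/ 123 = 2838.07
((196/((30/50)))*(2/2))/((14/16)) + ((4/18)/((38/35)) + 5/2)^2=44522185/116964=380.65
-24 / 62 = -12 / 31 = -0.39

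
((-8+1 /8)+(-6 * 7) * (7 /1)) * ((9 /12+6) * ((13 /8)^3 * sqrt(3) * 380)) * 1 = -13609261575 * sqrt(3) /4096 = -5754866.33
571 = 571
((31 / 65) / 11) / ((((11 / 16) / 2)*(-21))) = -992 / 165165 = -0.01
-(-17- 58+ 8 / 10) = 371 / 5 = 74.20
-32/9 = -3.56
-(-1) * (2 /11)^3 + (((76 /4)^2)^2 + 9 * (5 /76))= 13182811579 /101156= 130321.60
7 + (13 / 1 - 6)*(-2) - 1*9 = -16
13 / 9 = 1.44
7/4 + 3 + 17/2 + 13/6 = 185/12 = 15.42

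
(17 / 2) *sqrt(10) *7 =119 *sqrt(10) / 2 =188.16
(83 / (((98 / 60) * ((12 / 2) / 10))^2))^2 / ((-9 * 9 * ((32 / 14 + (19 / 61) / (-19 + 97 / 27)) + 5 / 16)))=-218519080000000 / 6109492452021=-35.77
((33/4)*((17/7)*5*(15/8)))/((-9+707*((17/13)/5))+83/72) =1.06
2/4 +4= 9/2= 4.50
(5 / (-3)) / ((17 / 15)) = -25 / 17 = -1.47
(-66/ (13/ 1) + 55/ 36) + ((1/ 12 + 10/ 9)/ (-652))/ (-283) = -306480517/ 86353488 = -3.55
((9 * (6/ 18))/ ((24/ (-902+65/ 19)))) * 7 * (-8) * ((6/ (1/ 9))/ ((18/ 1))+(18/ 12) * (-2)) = 0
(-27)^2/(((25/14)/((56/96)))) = 238.14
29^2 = 841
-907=-907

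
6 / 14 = 3 / 7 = 0.43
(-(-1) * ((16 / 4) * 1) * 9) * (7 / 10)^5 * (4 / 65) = 151263 / 406250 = 0.37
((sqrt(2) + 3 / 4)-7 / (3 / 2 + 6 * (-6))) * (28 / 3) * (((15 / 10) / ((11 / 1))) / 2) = 1.51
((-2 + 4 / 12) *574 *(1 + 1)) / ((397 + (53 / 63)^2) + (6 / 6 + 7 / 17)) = -12909834 / 2692979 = -4.79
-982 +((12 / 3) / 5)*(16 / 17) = -83406 / 85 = -981.25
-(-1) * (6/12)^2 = 1/4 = 0.25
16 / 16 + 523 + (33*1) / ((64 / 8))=4225 / 8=528.12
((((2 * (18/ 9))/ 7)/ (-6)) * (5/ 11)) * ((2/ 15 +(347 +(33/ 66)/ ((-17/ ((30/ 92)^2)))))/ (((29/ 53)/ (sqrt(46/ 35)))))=-19854278749 * sqrt(1610)/ 25302524940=-31.48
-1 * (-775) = 775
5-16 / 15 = 59 / 15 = 3.93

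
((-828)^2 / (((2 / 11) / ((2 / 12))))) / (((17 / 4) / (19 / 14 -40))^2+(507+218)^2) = 735743839248 / 615361816661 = 1.20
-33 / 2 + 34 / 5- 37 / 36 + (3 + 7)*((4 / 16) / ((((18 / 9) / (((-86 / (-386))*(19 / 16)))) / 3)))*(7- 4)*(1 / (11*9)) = -65408383 / 6114240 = -10.70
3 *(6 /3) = 6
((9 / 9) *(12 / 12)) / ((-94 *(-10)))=1 / 940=0.00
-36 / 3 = -12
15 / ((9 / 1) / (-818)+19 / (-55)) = -42.08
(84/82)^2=1764/1681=1.05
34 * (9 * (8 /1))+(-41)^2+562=4691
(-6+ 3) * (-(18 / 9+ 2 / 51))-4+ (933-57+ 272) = 1150.12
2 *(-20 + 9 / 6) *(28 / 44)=-23.55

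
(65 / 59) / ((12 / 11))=715 / 708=1.01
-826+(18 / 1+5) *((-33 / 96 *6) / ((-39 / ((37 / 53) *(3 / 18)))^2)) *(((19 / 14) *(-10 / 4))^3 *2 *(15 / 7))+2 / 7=-825.64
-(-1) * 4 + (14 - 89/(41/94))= -186.05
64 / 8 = 8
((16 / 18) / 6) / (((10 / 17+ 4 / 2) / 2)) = 34 / 297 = 0.11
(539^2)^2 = 84402451441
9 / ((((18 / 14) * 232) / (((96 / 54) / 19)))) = 14 / 4959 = 0.00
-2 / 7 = -0.29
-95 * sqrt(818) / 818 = -3.32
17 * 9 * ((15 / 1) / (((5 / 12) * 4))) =1377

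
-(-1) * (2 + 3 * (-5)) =-13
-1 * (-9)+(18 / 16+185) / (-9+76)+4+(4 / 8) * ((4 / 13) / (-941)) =103453409 / 6556888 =15.78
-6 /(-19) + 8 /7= 194 /133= 1.46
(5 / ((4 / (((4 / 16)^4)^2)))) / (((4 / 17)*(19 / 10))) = 425 / 9961472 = 0.00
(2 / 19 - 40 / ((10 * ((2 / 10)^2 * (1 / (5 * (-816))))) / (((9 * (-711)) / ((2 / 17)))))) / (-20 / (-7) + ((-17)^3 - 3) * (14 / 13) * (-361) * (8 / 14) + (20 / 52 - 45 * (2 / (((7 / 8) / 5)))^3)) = -1880105726763082 / 86833902581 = -21651.75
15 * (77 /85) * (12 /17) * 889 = 2464308 /289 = 8527.02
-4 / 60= -1 / 15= -0.07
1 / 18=0.06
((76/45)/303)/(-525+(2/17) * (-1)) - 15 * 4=-7303179992/121719645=-60.00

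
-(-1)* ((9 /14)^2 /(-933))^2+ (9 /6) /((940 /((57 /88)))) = 39718375551 /38419654898240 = 0.00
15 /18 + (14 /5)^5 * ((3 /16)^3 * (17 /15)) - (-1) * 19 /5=35514413 /6000000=5.92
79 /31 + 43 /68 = 6705 /2108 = 3.18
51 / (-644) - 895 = -576431 / 644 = -895.08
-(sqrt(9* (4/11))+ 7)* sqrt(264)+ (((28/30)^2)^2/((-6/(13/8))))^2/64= -14* sqrt(66) - 12* sqrt(6)+ 974251369/1476225000000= -143.13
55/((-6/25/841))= -1156375/6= -192729.17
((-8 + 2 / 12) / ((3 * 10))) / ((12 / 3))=-47 / 720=-0.07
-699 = -699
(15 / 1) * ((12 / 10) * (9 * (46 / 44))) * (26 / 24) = 8073 / 44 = 183.48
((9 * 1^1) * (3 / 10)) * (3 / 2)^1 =81 / 20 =4.05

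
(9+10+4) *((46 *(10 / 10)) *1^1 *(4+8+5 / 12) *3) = 78821 / 2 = 39410.50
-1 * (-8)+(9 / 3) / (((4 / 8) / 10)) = 68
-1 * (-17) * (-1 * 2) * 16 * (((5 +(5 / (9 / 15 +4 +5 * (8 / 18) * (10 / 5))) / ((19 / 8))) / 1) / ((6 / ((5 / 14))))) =-27516200 / 162393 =-169.44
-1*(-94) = 94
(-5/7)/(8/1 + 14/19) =-95/1162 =-0.08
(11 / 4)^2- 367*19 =-111447 / 16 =-6965.44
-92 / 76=-23 / 19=-1.21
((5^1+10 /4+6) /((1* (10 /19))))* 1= 513 /20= 25.65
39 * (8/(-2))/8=-39/2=-19.50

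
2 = 2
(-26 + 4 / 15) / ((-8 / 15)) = 193 / 4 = 48.25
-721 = -721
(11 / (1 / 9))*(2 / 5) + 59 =493 / 5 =98.60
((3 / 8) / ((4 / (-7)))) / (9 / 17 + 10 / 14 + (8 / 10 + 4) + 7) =-4165 / 82784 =-0.05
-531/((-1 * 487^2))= 531/237169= 0.00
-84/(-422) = 42/211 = 0.20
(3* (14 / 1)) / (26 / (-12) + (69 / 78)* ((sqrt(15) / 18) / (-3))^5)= -53372729444859482112 / 2753355090407764603 + 10678137724800* sqrt(15) / 2753355090407764603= -19.38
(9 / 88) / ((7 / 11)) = 9 / 56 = 0.16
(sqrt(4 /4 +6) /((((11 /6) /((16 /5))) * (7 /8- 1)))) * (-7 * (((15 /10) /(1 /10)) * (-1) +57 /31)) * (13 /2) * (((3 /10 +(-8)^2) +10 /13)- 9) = -1240457.86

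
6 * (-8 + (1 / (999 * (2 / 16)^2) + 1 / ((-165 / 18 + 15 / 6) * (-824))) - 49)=-937362923 / 2743920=-341.61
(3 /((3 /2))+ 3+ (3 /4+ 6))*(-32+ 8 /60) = -11233 /30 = -374.43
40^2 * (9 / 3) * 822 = 3945600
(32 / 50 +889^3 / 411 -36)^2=308512394481665851801 / 105575625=2922193399107.66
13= 13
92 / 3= 30.67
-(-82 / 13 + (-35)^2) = -15843 / 13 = -1218.69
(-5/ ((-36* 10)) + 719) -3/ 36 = 51763/ 72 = 718.93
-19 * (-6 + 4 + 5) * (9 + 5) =-798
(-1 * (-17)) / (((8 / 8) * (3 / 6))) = 34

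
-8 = -8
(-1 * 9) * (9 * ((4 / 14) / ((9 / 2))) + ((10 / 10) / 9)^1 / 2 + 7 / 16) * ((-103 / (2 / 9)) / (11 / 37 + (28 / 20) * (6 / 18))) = 552042405 / 94976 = 5812.44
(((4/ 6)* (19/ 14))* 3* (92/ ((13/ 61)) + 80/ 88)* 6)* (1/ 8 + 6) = 12341469/ 286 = 43151.99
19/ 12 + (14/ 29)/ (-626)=172379/ 108924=1.58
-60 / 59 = -1.02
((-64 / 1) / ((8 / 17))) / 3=-136 / 3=-45.33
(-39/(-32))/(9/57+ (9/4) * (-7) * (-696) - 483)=247/2123776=0.00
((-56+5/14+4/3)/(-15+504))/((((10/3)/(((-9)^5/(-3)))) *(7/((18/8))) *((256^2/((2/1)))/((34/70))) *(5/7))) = -0.00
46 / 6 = 23 / 3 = 7.67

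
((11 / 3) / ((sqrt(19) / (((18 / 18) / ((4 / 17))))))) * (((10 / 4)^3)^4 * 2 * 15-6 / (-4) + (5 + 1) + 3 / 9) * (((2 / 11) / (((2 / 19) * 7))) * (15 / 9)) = 2629047.58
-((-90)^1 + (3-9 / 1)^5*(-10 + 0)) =-77670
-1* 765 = -765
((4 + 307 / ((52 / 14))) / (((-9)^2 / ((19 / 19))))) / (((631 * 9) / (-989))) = -742739 / 3986658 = -0.19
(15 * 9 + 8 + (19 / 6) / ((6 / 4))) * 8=10448 / 9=1160.89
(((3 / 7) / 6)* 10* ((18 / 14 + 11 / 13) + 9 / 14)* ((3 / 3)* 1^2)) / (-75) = -0.03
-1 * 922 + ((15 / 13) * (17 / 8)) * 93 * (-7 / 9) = -1099.36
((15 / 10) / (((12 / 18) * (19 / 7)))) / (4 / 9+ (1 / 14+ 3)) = 3969 / 16834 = 0.24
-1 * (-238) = 238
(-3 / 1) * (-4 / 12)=1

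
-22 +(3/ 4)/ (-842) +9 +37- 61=-37.00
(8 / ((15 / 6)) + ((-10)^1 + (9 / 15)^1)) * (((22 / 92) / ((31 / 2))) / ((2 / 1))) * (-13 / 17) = 143 / 3910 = 0.04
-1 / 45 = -0.02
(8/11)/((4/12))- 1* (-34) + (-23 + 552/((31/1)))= 10567/341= 30.99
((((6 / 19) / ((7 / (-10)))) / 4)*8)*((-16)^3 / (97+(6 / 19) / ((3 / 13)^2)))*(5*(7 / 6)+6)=17448960 / 41069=424.87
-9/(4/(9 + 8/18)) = -21.25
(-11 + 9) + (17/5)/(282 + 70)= -1.99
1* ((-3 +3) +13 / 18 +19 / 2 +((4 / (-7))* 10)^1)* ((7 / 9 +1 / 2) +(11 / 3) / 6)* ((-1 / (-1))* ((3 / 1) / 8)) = 1207 / 378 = 3.19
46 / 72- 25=-877 / 36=-24.36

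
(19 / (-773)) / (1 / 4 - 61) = 76 / 187839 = 0.00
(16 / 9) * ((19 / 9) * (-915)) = -92720 / 27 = -3434.07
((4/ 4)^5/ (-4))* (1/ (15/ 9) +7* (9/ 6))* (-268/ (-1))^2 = -199311.60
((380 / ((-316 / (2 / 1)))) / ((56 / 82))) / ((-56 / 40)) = 19475 / 7742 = 2.52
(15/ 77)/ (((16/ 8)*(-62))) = -15/ 9548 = -0.00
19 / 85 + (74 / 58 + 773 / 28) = 2008933 / 69020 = 29.11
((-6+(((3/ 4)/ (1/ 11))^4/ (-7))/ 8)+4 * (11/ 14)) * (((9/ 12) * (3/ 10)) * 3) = -33125787/ 573440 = -57.77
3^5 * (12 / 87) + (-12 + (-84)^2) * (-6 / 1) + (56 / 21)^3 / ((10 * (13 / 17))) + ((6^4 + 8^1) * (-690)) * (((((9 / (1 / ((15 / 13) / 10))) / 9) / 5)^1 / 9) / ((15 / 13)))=-2250957068 / 50895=-44227.47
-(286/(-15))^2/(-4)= 20449/225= 90.88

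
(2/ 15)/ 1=2/ 15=0.13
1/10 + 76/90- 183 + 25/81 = -29443/162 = -181.75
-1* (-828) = 828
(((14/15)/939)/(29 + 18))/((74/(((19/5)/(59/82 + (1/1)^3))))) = 10906/17268139575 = 0.00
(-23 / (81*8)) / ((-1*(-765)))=-23 / 495720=-0.00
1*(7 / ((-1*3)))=-7 / 3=-2.33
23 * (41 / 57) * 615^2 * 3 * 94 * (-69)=-2313336811050 / 19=-121754569002.63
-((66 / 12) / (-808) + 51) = -82405 / 1616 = -50.99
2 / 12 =1 / 6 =0.17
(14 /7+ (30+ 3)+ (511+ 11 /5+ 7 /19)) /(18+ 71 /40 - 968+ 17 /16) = -833824 /1439687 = -0.58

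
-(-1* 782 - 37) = 819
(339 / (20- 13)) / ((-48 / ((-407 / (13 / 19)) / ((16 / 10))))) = 4369145 / 11648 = 375.10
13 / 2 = 6.50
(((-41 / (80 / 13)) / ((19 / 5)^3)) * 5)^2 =4438890625 / 12043745536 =0.37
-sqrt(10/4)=-sqrt(10)/2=-1.58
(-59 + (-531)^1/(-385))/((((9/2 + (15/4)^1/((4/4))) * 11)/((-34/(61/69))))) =69391552/2841685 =24.42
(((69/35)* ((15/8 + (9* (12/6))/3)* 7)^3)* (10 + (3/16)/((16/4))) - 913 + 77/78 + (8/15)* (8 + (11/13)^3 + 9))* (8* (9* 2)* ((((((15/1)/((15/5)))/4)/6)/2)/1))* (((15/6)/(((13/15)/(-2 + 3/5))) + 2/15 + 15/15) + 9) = 8514126913398909527/28076605440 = 303246307.02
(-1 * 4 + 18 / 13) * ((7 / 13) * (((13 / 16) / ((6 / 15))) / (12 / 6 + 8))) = -119 / 416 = -0.29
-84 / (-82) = 42 / 41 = 1.02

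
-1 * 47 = -47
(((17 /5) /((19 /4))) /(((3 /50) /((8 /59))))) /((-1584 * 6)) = -170 /998811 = -0.00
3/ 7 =0.43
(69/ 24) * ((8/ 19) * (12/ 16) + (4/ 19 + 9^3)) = 318803/ 152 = 2097.39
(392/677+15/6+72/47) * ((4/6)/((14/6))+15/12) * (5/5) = 12617533/1781864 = 7.08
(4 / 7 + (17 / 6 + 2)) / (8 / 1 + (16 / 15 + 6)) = 1135 / 3164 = 0.36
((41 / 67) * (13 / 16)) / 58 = 533 / 62176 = 0.01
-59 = -59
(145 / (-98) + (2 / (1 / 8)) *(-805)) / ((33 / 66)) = -1262385 / 49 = -25762.96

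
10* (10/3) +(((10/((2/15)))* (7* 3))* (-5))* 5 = -118025/3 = -39341.67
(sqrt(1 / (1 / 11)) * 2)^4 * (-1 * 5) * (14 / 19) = -135520 / 19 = -7132.63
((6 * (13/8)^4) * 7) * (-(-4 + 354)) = -104961675/1024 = -102501.64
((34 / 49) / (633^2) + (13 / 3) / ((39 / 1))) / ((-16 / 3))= -2181563 / 104713392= -0.02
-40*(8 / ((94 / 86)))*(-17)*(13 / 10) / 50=129.40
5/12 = 0.42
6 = 6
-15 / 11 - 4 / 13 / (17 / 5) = -3535 / 2431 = -1.45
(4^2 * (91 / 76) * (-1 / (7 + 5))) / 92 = -91 / 5244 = -0.02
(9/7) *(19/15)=57/35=1.63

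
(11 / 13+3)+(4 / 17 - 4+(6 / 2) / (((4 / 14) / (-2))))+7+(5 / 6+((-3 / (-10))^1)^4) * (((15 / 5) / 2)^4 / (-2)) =-1134944981 / 70720000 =-16.05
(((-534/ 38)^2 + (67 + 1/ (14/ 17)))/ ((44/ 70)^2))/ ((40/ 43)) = 2020915505/ 2795584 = 722.90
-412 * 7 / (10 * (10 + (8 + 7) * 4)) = -103 / 25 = -4.12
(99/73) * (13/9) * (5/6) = 715/438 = 1.63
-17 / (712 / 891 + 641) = -15147 / 571843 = -0.03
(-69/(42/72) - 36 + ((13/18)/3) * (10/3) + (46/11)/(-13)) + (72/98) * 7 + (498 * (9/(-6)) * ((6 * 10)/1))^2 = 162878127770731/81081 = 2008832251.34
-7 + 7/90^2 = -56693/8100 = -7.00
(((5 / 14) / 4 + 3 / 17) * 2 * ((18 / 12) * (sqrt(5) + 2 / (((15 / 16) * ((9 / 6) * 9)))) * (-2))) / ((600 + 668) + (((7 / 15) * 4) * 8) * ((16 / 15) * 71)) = -7425 * sqrt(5) / 11170768- 220 / 2094519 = -0.00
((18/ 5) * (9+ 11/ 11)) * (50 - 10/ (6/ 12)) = 1080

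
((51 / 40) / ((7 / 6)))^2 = 23409 / 19600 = 1.19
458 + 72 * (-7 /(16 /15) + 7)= 489.50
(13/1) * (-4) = -52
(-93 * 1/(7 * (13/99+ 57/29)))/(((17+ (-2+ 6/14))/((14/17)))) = -0.34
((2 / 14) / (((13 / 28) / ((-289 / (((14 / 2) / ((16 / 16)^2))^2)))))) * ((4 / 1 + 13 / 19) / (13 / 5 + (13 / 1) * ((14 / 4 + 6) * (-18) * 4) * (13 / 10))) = 102884 / 139874371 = 0.00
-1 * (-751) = 751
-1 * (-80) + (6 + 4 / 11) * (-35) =-1570 / 11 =-142.73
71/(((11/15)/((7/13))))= 7455/143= 52.13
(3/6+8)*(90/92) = 765/92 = 8.32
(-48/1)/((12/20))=-80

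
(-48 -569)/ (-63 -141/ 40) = 24680/ 2661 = 9.27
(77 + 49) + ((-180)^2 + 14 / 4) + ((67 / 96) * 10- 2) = 1561655 / 48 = 32534.48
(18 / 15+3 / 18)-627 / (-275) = 547 / 150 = 3.65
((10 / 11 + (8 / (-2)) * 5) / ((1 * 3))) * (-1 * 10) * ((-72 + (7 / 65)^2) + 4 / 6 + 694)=220988516 / 5577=39624.98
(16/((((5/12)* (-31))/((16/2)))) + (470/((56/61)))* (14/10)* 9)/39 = 1331107/8060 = 165.15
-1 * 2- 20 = -22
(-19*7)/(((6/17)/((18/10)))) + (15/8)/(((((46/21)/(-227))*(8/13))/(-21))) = 87619749/14720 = 5952.43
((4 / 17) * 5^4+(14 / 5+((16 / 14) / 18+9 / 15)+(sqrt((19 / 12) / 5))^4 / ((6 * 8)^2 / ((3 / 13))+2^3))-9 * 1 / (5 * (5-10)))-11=199592159429 / 1426857600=139.88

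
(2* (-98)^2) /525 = 2744 /75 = 36.59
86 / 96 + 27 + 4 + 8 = 1915 / 48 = 39.90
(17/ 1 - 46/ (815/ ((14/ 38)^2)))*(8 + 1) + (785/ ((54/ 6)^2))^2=476512268024/ 1930344615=246.85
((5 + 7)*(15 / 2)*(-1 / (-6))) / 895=3 / 179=0.02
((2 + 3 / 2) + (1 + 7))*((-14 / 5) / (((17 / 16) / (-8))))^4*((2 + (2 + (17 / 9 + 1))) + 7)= 31553073.01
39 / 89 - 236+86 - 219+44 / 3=-94490 / 267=-353.90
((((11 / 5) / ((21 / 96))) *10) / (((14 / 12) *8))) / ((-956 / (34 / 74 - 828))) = 4041708 / 433307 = 9.33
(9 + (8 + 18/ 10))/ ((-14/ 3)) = -141/ 35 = -4.03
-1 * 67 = -67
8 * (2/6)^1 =8/3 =2.67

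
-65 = -65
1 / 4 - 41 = -163 / 4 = -40.75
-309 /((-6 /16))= 824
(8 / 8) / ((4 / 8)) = 2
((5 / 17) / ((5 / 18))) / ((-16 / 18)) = -81 / 68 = -1.19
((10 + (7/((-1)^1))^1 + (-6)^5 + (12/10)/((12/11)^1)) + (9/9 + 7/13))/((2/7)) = -7071029/260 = -27196.27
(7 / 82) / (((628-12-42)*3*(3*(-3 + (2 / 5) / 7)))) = -35 / 6233148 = -0.00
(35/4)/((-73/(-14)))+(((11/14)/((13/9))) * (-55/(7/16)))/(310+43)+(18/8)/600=19541718559/13131882400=1.49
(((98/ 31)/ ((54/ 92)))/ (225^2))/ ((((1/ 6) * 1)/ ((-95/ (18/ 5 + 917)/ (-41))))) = 0.00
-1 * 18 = -18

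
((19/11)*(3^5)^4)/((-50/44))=-132497807238/25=-5299912289.52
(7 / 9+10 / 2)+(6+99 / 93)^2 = 481621 / 8649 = 55.69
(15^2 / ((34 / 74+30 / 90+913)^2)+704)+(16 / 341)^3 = 2373515488718178005 / 3371469079527461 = 704.00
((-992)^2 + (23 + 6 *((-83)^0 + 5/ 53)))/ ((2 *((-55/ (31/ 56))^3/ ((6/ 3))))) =-1553807965569/ 1548559936000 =-1.00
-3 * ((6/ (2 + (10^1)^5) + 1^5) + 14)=-750018/ 16667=-45.00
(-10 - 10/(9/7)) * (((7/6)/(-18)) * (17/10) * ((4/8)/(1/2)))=476/243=1.96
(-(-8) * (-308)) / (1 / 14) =-34496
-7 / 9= -0.78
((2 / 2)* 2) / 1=2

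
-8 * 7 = -56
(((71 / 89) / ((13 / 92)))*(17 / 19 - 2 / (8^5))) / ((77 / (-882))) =-2604793401 / 45021184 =-57.86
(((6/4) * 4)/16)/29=3/232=0.01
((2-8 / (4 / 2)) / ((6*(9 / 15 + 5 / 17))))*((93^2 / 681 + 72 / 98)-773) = 179533600 / 634011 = 283.17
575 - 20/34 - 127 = 7606/17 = 447.41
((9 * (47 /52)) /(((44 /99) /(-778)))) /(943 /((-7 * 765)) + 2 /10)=-595728.87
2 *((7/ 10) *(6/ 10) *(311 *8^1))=52248/ 25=2089.92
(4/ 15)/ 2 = 2/ 15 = 0.13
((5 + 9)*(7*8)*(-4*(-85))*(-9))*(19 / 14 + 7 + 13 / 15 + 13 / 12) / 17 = -1454544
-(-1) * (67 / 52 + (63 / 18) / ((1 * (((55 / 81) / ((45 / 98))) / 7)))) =17.86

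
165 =165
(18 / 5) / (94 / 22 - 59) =-99 / 1505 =-0.07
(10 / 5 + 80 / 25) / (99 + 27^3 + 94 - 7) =0.00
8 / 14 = 4 / 7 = 0.57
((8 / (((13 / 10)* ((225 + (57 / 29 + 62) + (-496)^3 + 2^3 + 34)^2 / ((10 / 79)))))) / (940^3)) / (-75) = -841 / 1001403211063585456330190727000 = -0.00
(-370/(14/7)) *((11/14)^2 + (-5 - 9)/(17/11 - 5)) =-3217335/3724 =-863.95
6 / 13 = 0.46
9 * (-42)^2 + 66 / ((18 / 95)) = 48673 / 3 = 16224.33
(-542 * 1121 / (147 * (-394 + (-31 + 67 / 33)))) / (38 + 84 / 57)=63492319 / 256478250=0.25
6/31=0.19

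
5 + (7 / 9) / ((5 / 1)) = 232 / 45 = 5.16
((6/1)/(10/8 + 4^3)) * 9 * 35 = 840/29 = 28.97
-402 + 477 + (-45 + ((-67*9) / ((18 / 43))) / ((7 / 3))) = -8223 / 14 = -587.36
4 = 4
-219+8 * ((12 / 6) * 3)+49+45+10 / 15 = -229 / 3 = -76.33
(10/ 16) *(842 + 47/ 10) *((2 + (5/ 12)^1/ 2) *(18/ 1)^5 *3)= 26498297799/ 4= 6624574449.75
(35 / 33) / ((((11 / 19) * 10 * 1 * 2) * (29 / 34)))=2261 / 21054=0.11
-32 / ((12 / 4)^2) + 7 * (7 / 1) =409 / 9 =45.44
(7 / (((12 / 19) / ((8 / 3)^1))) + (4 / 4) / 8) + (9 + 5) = 3145 / 72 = 43.68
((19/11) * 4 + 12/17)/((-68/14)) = -4984/3179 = -1.57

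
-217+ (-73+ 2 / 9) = -2608 / 9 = -289.78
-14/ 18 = -7/ 9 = -0.78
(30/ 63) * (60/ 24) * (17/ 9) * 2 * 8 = 6800/ 189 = 35.98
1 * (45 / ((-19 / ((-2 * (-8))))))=-720 / 19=-37.89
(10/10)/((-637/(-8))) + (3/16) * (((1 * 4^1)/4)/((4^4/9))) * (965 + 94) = 18246509/2609152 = 6.99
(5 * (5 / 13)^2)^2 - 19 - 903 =-26317617 / 28561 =-921.45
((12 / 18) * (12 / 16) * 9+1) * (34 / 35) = 187 / 35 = 5.34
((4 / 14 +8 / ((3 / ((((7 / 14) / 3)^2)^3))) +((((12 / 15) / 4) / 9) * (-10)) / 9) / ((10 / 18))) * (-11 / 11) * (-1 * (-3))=-6395 / 4536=-1.41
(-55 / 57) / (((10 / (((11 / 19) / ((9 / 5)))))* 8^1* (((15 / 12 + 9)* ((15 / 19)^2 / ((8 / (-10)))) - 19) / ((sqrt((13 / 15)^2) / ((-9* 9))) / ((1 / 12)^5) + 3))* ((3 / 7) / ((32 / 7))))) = -51485984 / 12625389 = -4.08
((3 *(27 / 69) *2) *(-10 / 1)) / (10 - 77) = 540 / 1541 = 0.35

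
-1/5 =-0.20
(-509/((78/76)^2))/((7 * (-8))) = 183749/21294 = 8.63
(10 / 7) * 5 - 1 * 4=3.14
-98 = -98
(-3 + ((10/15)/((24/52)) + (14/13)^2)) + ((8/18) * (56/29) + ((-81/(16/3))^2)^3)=9081652287784524709/740026220544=12272068.25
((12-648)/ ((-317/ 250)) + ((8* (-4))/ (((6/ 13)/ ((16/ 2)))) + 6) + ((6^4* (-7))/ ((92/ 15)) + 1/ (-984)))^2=13321607611844329009/ 5719023536704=2329350.02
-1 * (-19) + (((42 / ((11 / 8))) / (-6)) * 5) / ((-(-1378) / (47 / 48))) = 1726367 / 90948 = 18.98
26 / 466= 13 / 233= 0.06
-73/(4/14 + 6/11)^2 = -432817/4096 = -105.67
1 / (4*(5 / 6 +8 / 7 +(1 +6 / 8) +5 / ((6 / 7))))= 21 / 803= 0.03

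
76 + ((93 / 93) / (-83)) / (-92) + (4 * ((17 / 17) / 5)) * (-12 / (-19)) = 55498543 / 725420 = 76.51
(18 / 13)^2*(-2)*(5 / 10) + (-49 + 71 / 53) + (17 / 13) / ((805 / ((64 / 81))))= -28954573898 / 584041185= -49.58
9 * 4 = 36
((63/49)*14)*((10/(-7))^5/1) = -1800000/16807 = -107.10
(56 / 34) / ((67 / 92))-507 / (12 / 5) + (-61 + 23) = -1125279 / 4556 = -246.99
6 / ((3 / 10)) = 20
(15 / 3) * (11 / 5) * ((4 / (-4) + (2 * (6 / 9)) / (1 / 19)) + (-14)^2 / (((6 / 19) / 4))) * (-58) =-1599466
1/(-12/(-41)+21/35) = 205/183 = 1.12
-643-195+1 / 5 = -4189 / 5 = -837.80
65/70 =13/14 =0.93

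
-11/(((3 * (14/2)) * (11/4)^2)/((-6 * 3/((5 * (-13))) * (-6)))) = 576/5005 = 0.12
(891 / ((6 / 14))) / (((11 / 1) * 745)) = 189 / 745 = 0.25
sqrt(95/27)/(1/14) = 14*sqrt(285)/9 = 26.26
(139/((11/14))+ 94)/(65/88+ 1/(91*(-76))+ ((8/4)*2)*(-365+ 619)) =8243872/30939759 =0.27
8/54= 4/27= 0.15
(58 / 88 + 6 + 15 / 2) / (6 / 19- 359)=-11837 / 299860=-0.04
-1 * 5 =-5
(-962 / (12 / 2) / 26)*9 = -111 / 2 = -55.50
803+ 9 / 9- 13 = 791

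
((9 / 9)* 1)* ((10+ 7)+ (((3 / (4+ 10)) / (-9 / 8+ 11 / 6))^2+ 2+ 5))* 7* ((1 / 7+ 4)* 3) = 29680920 / 14161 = 2095.96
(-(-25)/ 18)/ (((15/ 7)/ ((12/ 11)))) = 70/ 99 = 0.71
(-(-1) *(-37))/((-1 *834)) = 0.04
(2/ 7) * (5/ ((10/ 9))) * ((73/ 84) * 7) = 219/ 28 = 7.82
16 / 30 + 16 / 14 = 176 / 105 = 1.68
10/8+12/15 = 41/20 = 2.05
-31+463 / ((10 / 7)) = 2931 / 10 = 293.10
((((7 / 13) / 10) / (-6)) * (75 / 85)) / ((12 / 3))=-7 / 3536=-0.00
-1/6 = -0.17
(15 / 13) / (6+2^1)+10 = 1055 / 104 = 10.14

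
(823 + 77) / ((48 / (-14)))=-525 / 2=-262.50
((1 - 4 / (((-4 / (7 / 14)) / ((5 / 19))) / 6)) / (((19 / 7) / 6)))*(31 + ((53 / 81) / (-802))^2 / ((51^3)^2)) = 16113859208316498907411 / 131406505245374900571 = 122.63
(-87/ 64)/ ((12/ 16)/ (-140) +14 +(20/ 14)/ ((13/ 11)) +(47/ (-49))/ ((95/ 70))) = -250705/ 2673572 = -0.09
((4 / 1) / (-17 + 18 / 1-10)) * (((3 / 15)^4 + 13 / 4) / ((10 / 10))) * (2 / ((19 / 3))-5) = 723481 / 106875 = 6.77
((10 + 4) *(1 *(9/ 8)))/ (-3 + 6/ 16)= -6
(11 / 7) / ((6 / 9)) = 33 / 14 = 2.36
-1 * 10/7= -1.43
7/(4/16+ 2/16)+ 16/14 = 416/21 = 19.81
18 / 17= 1.06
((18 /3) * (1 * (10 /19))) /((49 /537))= 32220 /931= 34.61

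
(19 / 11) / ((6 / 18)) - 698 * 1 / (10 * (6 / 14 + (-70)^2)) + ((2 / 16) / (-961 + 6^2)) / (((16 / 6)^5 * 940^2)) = 417781206118996436081 / 80846672596828160000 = 5.17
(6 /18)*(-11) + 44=121 /3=40.33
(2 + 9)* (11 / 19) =6.37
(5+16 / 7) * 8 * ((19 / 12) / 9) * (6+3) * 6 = 3876 / 7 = 553.71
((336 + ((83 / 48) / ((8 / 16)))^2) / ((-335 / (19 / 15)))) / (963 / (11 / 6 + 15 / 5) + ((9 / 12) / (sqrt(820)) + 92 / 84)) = -773380135298225 / 117762332284212813 + 6277078507 * sqrt(205) / 104677628697078056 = -0.01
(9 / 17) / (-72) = -1 / 136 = -0.01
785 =785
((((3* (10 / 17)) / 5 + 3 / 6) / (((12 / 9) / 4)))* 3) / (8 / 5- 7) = -145 / 102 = -1.42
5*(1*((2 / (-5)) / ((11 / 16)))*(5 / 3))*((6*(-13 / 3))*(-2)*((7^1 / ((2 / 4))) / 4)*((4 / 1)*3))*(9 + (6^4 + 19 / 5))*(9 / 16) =-85752576 / 11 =-7795688.73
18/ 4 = 9/ 2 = 4.50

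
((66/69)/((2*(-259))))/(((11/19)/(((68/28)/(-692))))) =323/28855708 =0.00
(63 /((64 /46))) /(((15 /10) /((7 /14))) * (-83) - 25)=-1449 /8768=-0.17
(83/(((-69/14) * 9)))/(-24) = 581/7452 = 0.08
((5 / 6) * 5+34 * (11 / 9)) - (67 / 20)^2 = 124199 / 3600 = 34.50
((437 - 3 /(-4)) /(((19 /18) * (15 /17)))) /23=89301 /4370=20.44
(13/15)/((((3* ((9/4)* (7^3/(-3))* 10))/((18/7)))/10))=-104/36015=-0.00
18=18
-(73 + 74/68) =-2519/34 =-74.09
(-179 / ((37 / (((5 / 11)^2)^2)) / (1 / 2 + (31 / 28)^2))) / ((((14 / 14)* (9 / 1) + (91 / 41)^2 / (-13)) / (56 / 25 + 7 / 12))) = -308421475 / 2642413312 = -0.12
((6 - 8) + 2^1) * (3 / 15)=0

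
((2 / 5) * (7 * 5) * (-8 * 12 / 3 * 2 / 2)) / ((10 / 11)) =-2464 / 5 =-492.80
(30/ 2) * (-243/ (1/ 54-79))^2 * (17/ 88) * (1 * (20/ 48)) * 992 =90742487868/ 8003699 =11337.57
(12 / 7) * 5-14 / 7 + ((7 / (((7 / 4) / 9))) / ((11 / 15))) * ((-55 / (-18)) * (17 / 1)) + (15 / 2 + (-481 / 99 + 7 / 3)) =3550303 / 1386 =2561.55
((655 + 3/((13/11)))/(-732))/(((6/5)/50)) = -267125/7137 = -37.43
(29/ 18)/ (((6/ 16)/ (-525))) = -2255.56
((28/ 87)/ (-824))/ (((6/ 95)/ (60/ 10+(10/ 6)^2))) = -52535/ 967788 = -0.05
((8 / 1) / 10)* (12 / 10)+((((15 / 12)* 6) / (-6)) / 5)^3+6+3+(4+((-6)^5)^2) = 96745903911 / 1600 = 60466189.94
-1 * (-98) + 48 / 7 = 734 / 7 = 104.86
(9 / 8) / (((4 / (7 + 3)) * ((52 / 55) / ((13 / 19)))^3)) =7486875 / 7023616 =1.07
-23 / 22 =-1.05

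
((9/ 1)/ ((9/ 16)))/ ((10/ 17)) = 136/ 5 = 27.20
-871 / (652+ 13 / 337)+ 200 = 43653873 / 219737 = 198.66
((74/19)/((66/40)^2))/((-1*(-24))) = 3700/62073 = 0.06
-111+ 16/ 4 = -107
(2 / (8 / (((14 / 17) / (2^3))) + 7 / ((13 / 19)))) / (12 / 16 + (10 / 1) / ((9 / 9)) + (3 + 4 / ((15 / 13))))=10920 / 8267099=0.00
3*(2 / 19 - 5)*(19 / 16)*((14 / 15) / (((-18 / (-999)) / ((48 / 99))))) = -24087 / 55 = -437.95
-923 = -923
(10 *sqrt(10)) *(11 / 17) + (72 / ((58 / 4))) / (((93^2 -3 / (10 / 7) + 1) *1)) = 1440 / 2507891 + 110 *sqrt(10) / 17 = 20.46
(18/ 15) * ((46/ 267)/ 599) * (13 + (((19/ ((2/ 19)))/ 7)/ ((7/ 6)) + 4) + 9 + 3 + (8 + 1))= 54188/ 2612239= 0.02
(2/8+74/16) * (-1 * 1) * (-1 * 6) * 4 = 117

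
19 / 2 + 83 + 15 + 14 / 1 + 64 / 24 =745 / 6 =124.17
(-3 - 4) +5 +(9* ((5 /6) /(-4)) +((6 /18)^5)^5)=-26265946892725 /6778308875544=-3.87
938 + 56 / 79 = 74158 / 79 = 938.71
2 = 2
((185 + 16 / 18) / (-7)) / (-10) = 239 / 90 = 2.66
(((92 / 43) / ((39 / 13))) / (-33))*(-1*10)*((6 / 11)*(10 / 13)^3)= 1840000 / 34292973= 0.05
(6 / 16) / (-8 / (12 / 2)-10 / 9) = -27 / 176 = -0.15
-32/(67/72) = -2304/67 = -34.39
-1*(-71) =71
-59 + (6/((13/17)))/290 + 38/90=-993313/16965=-58.55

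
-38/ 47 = -0.81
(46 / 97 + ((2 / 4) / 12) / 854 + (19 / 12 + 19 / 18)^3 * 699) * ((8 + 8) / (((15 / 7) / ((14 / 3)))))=57921582795559 / 129404790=447599.99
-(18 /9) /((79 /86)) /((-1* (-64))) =-43 /1264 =-0.03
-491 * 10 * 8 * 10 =-392800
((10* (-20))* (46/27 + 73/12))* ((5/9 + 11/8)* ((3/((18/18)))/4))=-2922475/1296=-2255.00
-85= -85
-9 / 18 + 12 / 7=17 / 14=1.21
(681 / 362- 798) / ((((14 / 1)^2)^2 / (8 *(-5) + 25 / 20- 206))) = 5.07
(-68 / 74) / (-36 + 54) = -17 / 333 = -0.05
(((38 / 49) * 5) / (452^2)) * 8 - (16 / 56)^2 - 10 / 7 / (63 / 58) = -7864849 / 5631129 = -1.40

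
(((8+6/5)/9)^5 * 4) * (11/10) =4.91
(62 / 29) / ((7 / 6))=372 / 203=1.83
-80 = -80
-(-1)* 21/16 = 21/16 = 1.31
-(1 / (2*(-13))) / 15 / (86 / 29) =29 / 33540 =0.00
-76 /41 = -1.85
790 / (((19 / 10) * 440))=395 / 418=0.94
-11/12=-0.92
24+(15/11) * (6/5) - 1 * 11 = 161/11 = 14.64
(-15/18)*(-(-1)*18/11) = -15/11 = -1.36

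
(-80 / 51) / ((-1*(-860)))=-4 / 2193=-0.00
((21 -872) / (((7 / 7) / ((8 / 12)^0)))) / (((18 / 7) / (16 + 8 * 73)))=-595700 / 3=-198566.67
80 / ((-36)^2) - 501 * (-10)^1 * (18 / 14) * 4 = 14609195 / 567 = 25765.78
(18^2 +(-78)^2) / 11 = 6408 / 11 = 582.55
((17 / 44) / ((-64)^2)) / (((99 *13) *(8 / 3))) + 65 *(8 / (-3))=-35737217701 / 206176256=-173.33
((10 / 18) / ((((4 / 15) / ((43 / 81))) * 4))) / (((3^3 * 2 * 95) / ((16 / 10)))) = 43 / 498636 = 0.00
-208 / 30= -104 / 15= -6.93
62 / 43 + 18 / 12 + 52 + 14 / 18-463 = -315235 / 774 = -407.28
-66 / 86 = -33 / 43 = -0.77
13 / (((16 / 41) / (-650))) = -173225 / 8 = -21653.12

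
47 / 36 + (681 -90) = 21323 / 36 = 592.31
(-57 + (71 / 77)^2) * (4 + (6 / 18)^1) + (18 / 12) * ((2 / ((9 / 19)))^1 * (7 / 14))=-2847687 / 11858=-240.15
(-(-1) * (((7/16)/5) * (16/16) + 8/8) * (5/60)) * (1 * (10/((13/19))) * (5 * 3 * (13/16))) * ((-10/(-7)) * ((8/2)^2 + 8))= 123975/224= 553.46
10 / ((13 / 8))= 80 / 13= 6.15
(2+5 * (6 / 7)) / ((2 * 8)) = 11 / 28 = 0.39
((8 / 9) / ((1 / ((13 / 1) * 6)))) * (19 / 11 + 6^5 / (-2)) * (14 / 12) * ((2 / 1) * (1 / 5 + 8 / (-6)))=1058123248 / 1485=712540.91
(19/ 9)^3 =9.41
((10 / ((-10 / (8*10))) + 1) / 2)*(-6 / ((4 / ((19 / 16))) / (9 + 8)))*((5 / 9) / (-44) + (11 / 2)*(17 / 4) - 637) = -12401287517 / 16896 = -733977.72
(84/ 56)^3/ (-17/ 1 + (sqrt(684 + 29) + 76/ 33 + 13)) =6237/ 773321 + 29403 *sqrt(713)/ 6186568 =0.13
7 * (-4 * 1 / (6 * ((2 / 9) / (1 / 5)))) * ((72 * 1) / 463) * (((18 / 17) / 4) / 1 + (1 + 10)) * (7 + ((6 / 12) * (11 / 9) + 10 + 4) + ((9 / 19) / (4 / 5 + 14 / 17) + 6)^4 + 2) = -67187761690427356587 / 5740975003640620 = -11703.20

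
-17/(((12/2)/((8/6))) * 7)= -34/63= -0.54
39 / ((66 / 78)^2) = 6591 / 121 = 54.47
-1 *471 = -471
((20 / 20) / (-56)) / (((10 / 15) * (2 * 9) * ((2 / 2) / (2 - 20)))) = 0.03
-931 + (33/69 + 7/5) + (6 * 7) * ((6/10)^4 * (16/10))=-66154657/71875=-920.41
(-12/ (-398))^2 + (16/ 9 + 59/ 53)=54626951/ 18889677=2.89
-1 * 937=-937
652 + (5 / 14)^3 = 1789213 / 2744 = 652.05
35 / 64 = 0.55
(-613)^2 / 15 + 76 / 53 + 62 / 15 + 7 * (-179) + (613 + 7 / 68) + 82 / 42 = 9240596083 / 378420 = 24418.89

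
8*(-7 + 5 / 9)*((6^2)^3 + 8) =-21652096 / 9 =-2405788.44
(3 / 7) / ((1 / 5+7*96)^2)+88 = 88.00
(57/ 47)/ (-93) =-0.01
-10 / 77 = -0.13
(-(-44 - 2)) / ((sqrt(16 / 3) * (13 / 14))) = 161 * sqrt(3) / 13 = 21.45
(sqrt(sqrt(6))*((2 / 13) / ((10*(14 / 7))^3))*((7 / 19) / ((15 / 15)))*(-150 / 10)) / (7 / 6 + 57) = -0.00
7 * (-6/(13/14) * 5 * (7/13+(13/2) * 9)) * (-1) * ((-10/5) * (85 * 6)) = -2301579000/169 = -13618810.65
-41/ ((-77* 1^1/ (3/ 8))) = 123/ 616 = 0.20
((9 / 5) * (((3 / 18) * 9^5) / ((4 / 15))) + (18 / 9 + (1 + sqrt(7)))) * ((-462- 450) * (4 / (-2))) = 1824 * sqrt(7) + 121174020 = 121178845.85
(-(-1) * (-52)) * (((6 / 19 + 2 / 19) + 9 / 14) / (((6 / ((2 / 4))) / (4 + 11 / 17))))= -290641 / 13566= -21.42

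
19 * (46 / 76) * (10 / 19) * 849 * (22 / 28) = 1073985 / 266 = 4037.54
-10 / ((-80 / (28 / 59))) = 7 / 118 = 0.06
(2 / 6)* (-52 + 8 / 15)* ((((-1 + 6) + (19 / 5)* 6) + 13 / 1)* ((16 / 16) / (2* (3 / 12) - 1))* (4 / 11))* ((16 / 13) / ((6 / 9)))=3359744 / 3575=939.79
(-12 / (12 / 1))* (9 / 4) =-9 / 4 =-2.25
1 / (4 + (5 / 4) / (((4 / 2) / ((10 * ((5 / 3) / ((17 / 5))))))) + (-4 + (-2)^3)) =-204 / 1007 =-0.20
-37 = -37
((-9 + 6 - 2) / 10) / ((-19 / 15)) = 15 / 38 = 0.39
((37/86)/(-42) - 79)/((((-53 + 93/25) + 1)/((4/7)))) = 7134625/7629447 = 0.94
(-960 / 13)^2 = 921600 / 169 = 5453.25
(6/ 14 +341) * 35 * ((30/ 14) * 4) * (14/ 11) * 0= 0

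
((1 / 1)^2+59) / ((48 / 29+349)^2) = 50460 / 103408561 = 0.00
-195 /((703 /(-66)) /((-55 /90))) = -7865 /703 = -11.19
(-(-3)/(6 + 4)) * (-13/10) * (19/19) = -39/100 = -0.39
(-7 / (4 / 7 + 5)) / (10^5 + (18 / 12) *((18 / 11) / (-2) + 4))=-0.00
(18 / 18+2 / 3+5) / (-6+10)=5 / 3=1.67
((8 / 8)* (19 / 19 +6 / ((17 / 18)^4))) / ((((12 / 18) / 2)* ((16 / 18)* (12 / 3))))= 19261179 / 2672672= 7.21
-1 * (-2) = 2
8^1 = 8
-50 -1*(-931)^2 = -866811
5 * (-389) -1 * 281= -2226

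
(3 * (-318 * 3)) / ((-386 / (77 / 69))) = 36729 / 4439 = 8.27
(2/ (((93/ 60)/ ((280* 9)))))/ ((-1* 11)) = -295.60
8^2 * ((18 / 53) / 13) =1152 / 689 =1.67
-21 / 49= -3 / 7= -0.43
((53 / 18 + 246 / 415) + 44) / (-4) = -355103 / 29880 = -11.88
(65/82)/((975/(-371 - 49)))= -14/41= -0.34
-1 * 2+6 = 4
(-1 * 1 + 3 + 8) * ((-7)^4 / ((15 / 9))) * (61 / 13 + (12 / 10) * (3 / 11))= 51703134 / 715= 72312.08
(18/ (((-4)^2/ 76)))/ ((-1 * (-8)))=171/ 16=10.69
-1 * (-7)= 7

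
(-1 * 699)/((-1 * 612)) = 233/204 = 1.14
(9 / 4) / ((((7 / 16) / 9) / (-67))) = -21708 / 7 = -3101.14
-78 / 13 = -6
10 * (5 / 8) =25 / 4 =6.25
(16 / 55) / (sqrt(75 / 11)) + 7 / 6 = 16 * sqrt(33) / 825 + 7 / 6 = 1.28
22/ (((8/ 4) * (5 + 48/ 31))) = 341/ 203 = 1.68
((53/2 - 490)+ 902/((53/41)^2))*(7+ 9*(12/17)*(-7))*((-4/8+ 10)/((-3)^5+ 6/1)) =5187115843/45269844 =114.58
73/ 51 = 1.43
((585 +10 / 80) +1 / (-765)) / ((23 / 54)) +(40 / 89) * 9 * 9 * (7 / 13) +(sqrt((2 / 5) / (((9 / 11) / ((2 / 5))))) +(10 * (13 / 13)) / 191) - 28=2 * sqrt(11) / 15 +2359613299157 / 1728118340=1365.87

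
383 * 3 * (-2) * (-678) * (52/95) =81018288/95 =852824.08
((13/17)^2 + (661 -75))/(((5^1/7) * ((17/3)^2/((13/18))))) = 18.47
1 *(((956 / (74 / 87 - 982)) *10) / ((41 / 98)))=-1018857 / 43747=-23.29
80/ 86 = 40/ 43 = 0.93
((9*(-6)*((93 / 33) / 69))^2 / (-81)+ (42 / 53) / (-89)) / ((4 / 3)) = -31230789 / 603860906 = -0.05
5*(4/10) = 2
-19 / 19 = -1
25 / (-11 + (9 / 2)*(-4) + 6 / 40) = -500 / 577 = -0.87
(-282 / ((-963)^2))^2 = 8836 / 95557029129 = 0.00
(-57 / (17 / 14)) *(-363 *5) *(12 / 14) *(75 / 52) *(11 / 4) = 256051125 / 884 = 289650.59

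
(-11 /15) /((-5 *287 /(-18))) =-66 /7175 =-0.01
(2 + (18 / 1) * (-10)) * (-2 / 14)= 178 / 7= 25.43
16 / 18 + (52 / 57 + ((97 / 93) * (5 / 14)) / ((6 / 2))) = 47629 / 24738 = 1.93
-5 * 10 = -50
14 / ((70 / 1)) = 1 / 5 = 0.20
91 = 91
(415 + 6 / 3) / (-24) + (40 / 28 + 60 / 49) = -5771 / 392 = -14.72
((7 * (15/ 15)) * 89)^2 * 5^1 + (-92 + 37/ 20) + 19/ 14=1940556.21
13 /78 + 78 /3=157 /6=26.17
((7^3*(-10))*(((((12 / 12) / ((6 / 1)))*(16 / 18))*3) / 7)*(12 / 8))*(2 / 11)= -1960 / 33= -59.39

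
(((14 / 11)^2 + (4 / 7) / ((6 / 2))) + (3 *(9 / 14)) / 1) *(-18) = -57003 / 847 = -67.30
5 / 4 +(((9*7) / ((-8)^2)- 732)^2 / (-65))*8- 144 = -438717389 / 6656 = -65913.07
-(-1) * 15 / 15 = 1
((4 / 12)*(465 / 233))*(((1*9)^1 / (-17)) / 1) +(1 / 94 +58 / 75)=12057697 / 27925050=0.43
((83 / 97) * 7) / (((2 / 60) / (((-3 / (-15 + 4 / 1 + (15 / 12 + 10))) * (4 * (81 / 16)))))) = -4235490 / 97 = -43664.85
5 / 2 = 2.50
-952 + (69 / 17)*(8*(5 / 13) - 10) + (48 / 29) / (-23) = -144484142 / 147407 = -980.17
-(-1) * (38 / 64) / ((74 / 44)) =209 / 592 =0.35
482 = 482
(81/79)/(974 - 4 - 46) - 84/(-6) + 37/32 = 2950471/194656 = 15.16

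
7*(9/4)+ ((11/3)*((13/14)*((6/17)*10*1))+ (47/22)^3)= 47538591/1267112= 37.52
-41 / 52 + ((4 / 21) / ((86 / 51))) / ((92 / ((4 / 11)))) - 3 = -15000373 / 3959956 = -3.79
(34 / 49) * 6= 204 / 49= 4.16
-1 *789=-789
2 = 2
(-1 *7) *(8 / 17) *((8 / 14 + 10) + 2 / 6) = -1832 / 51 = -35.92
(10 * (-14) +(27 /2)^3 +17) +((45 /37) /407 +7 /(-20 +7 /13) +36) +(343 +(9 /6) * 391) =9150802659 /2770856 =3302.52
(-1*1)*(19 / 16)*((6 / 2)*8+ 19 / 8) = -4009 / 128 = -31.32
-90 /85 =-18 /17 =-1.06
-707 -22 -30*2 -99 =-888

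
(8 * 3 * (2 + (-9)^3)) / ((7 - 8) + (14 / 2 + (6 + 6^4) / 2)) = -5816 / 219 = -26.56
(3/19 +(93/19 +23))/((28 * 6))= 533/3192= 0.17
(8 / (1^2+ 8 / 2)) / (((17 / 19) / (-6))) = -10.73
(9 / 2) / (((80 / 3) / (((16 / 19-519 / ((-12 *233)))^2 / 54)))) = 331203601 / 100343444480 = 0.00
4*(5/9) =20/9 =2.22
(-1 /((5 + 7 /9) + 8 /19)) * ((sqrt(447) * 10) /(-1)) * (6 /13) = 513 * sqrt(447) /689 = 15.74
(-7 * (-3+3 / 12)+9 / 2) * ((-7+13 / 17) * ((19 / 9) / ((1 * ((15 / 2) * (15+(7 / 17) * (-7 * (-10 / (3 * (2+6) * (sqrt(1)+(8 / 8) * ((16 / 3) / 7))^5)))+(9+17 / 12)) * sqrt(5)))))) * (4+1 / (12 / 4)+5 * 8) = -352917609188746 * sqrt(5) / 24337058970825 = -32.43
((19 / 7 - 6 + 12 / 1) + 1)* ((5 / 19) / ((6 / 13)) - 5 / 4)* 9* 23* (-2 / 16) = 181815 / 1064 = 170.88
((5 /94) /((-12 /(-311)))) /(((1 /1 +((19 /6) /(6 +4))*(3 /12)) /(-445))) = -6919750 /12173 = -568.45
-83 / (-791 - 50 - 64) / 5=83 / 4525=0.02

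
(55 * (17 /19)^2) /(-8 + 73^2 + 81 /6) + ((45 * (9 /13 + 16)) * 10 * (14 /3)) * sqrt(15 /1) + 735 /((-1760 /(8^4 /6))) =-12077982534 /42366599 + 455700 * sqrt(15) /13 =135477.88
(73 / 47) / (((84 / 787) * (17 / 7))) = 57451 / 9588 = 5.99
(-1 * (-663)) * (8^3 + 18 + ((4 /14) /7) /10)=86091213 /245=351392.71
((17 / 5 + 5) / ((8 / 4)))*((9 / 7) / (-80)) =-27 / 400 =-0.07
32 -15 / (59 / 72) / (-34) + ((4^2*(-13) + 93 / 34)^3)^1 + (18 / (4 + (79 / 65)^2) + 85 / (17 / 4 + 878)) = -1637810245275464224501 / 189374955357304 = -8648504.98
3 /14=0.21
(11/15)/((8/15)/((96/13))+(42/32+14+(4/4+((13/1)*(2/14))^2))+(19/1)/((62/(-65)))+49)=802032/53496643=0.01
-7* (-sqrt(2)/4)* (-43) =-301* sqrt(2)/4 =-106.42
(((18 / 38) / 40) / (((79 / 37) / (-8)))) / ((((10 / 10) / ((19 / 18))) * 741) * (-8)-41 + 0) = 0.00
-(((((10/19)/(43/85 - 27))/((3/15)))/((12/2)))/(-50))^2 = -7225/65909265984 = -0.00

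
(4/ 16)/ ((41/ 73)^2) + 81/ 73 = 933661/ 490852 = 1.90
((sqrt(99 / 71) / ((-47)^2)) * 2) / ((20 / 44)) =66 * sqrt(781) / 784195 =0.00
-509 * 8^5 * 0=0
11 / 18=0.61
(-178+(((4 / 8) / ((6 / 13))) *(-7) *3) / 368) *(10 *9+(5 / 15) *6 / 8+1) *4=-95669055 / 1472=-64992.56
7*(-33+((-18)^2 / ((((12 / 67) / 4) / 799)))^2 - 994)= 233985375995483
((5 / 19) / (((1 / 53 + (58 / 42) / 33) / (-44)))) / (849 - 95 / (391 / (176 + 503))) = -14361039 / 51509209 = -0.28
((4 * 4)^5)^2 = 1099511627776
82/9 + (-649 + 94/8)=-22613/36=-628.14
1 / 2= 0.50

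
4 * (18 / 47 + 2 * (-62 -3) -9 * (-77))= 2253.53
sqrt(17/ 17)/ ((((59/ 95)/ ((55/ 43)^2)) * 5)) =57475/ 109091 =0.53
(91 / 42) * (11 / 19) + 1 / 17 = 2545 / 1938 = 1.31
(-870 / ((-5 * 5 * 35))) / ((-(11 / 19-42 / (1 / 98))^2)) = -62814 / 1069975418575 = -0.00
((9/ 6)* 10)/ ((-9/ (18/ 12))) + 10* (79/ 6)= 775/ 6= 129.17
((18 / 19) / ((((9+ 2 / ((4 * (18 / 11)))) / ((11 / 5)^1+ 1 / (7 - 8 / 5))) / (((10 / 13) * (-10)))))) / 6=-5152 / 16549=-0.31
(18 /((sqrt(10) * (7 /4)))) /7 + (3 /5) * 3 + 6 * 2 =36 * sqrt(10) /245 + 69 /5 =14.26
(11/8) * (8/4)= 11/4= 2.75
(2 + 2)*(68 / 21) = 272 / 21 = 12.95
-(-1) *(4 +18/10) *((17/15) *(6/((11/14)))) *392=5411168/275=19676.97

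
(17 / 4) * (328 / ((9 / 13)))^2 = 77272208 / 81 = 953977.88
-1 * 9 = -9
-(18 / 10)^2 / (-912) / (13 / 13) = 27 / 7600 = 0.00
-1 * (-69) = 69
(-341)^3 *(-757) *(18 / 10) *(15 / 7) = 810443569419 / 7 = 115777652774.14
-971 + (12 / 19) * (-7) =-18533 / 19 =-975.42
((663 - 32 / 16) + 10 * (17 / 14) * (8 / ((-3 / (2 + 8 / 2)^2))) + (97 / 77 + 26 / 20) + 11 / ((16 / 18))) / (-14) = 215503 / 6160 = 34.98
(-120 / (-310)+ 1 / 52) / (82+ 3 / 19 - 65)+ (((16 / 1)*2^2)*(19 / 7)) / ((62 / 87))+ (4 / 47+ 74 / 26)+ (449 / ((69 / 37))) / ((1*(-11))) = 224.83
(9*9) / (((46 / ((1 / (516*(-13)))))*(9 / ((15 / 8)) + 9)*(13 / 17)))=-765 / 30753944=-0.00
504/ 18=28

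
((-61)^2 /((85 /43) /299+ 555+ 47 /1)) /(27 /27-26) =-47840897 /193499975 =-0.25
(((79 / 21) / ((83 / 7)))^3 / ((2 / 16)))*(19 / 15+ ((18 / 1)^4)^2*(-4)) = -2607969764291680792 / 231573735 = -11261941101.79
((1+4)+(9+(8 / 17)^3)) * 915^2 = 58014669150 / 4913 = 11808399.99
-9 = -9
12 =12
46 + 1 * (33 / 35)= 1643 / 35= 46.94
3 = 3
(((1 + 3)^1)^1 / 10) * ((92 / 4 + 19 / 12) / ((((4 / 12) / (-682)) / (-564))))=11347116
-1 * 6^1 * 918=-5508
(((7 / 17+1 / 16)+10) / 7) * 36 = 3663 / 68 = 53.87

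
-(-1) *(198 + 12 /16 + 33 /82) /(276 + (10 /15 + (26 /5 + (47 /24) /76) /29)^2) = 571156546233600 /793607300536481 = 0.72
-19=-19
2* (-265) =-530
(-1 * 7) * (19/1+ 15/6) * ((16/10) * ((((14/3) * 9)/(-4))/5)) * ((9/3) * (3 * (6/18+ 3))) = 75852/5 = 15170.40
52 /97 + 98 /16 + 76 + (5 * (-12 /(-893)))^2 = 51155159705 /618820424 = 82.67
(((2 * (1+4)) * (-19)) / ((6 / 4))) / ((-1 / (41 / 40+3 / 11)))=10849 / 66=164.38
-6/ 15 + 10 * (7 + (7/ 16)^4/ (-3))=34149767/ 491520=69.48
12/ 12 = 1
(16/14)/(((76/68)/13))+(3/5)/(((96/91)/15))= 92885/4256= 21.82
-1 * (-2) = 2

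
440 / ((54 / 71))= 15620 / 27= 578.52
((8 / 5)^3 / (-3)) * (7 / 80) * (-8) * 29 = 51968 / 1875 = 27.72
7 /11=0.64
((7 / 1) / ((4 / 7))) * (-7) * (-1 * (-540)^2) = 25004700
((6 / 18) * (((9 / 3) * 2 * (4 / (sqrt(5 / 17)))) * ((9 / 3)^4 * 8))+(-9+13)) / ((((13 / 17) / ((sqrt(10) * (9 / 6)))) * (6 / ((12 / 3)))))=68 * sqrt(10) / 13+88128 * sqrt(34) / 13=39545.01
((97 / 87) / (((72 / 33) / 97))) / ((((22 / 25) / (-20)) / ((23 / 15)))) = -5410175 / 3132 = -1727.39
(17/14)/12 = 17/168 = 0.10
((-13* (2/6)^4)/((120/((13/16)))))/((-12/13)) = 2197/1866240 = 0.00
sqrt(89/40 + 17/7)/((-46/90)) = -9 * sqrt(91210)/644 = -4.22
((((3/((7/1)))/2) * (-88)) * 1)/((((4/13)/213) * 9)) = -10153/7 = -1450.43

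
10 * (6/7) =60/7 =8.57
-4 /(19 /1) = -4 /19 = -0.21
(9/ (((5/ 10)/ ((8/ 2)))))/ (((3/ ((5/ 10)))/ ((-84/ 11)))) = -1008/ 11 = -91.64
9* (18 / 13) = 162 / 13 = 12.46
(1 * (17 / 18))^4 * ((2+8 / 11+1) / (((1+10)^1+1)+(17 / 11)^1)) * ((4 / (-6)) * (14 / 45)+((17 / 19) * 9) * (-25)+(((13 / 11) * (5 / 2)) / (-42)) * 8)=-136676482925029 / 3089259447120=-44.24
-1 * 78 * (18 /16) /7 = -351 /28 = -12.54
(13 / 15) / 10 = 13 / 150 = 0.09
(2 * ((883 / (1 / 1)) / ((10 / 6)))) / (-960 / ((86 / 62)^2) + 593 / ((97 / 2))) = -475106097 / 218238515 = -2.18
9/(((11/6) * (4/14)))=189/11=17.18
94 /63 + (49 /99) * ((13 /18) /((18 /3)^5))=144731371 /96997824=1.49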